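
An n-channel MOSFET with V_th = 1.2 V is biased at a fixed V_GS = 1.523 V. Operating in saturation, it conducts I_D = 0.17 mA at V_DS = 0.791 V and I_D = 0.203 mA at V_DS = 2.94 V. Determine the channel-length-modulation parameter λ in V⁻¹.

With V_GS fixed, I_D ∝ (1 + λ V_DS) in saturation, so I_D2/I_D1 = (1 + λ V_DS2)/(1 + λ V_DS1).
0.203/0.17 = 1.194 = (1 + 2.94 λ)/(1 + 0.791 λ).
Solving: λ (I_D1 V_DS2 − I_D2 V_DS1) = I_D2 − I_D1, so λ = (0.203 − 0.17) / (0.17 × 2.94 − 0.203 × 0.791) = 0.033 / 0.339 = 0.0973 V⁻¹.

λ = 0.0973 V⁻¹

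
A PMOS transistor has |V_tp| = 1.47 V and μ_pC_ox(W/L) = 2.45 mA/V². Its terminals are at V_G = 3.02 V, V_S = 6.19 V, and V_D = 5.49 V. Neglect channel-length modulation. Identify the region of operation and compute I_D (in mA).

V_SG = V_S − V_G = 6.19 − 3.02 = 3.17 V; V_SD = V_S − V_D = 6.19 − 5.49 = 0.7 V.
V_ov = V_SG − |V_tp| = 3.17 − 1.47 = 1.7 V.
Since V_SD = 0.7 V < V_ov = 1.7 V, the device is in the triode region.
I_D = k_p [V_ov · V_SD − ½ V_SD²] = 2.45 × [1.7 × 0.7 − 0.5 × 0.7²] = 2.32 mA.

Triode; I_D = 2.32 mA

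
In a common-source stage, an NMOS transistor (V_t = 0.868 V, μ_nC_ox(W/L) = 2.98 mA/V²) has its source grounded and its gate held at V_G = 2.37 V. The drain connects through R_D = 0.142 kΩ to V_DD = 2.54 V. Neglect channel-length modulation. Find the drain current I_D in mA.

V_GS = V_G = 2.37 V, so V_ov = 2.37 − 0.868 = 1.5 V.
Assume saturation: I_D = ½ k_n V_ov² = 0.5 × 2.98 × 1.5² = 3.36 mA, giving V_DS = V_DD − I_D R_D = 2.54 − 3.36 × 0.142 = 2.06 V.
V_DS = 2.06 V ≥ V_ov = 1.5 V, confirming saturation.

I_D = 3.36 mA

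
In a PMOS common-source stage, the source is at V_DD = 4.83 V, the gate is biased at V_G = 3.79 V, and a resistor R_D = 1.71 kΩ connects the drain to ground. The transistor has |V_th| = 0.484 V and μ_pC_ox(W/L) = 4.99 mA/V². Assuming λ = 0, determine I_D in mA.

I_D = 0.771 mA

V_SG = V_DD − V_G = 4.83 − 3.79 = 1.04 V, so V_ov = 1.04 − 0.484 = 0.556 V.
Assume saturation: I_D = ½ k_p V_ov² = 0.5 × 4.99 × 0.556² = 0.771 mA, giving V_SD = V_DD − I_D R_D = 4.83 − 0.771 × 1.71 = 3.51 V.
V_SD = 3.51 V ≥ V_ov = 0.556 V, confirming saturation.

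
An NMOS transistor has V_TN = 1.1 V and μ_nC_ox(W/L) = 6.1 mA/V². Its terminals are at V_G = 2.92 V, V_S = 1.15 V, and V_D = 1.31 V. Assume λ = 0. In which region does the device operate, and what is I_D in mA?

V_GS = V_G − V_S = 2.92 − 1.15 = 1.77 V; V_DS = V_D − V_S = 1.31 − 1.15 = 0.16 V.
V_ov = V_GS − V_TN = 1.77 − 1.1 = 0.67 V.
Since V_DS = 0.16 V < V_ov = 0.67 V, the device is in the triode region.
I_D = k_n [V_ov · V_DS − ½ V_DS²] = 6.1 × [0.67 × 0.16 − 0.5 × 0.16²] = 0.576 mA.

Triode; I_D = 0.576 mA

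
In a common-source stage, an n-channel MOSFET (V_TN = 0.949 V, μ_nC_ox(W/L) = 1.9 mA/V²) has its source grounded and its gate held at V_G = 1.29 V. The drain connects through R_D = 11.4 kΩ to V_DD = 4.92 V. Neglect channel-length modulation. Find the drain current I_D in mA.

I_D = 0.110 mA

V_GS = V_G = 1.29 V, so V_ov = 1.29 − 0.949 = 0.341 V.
Assume saturation: I_D = ½ k_n V_ov² = 0.5 × 1.9 × 0.341² = 0.11 mA, giving V_DS = V_DD − I_D R_D = 4.92 − 0.11 × 11.4 = 3.66 V.
V_DS = 3.66 V ≥ V_ov = 0.341 V, confirming saturation.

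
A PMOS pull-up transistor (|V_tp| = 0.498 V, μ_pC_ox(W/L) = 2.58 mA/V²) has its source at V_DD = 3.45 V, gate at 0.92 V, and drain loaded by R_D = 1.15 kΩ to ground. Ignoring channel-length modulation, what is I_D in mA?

V_SG = V_DD − V_G = 3.45 − 0.92 = 2.53 V, so V_ov = 2.53 − 0.498 = 2.03 V.
Assume saturation: I_D = ½ k_p V_ov² = 0.5 × 2.58 × 2.03² = 5.33 mA, giving V_SD = V_DD − I_D R_D = 3.45 − 5.33 × 1.15 = -2.68 V.
But -2.68 V < V_ov = 2.03 V, so the device is actually in triode.
In triode I_D = k_p[V_ov V_SD − ½ V_SD²] and I_D = (V_DD − V_SD)/R_D. Equating: 1.48 V_SD² − 7.029 V_SD + 3.45 = 0, giving V_SD = 0.556 V (the root below V_ov).
I_D = (3.45 − 0.556) / 1.15 = 2.52 mA.

I_D = 2.52 mA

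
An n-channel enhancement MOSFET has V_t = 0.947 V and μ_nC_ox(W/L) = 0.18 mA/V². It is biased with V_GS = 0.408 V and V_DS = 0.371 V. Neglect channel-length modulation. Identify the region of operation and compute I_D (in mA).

Cutoff; I_D = 0 mA

V_GS = 0.408 V < V_t = 0.947 V, so the transistor is in cutoff.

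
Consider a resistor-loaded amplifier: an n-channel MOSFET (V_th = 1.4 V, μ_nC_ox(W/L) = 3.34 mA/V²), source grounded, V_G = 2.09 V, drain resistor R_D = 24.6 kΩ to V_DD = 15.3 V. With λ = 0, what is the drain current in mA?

V_GS = V_G = 2.09 V, so V_ov = 2.09 − 1.4 = 0.69 V.
Assume saturation: I_D = ½ k_n V_ov² = 0.5 × 3.34 × 0.69² = 0.795 mA, giving V_DS = V_DD − I_D R_D = 15.3 − 0.795 × 24.6 = -4.26 V.
But -4.26 V < V_ov = 0.69 V, so the device is actually in triode.
In triode I_D = k_n[V_ov V_DS − ½ V_DS²] and I_D = (V_DD − V_DS)/R_D. Equating: 41.1 V_DS² − 57.69 V_DS + 15.3 = 0, giving V_DS = 0.355 V (the root below V_ov).
I_D = (15.3 − 0.355) / 24.6 = 0.608 mA.

I_D = 0.608 mA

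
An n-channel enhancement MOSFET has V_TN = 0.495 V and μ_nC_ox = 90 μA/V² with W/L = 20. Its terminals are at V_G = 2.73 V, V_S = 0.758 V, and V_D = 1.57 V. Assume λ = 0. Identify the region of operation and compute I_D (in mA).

Triode; I_D = 1.57 mA

V_GS = V_G − V_S = 2.73 − 0.758 = 1.97 V; V_DS = V_D − V_S = 1.57 − 0.758 = 0.812 V.
k_n = μ_nC_ox · (W/L) = 1.8 mA/V².
V_ov = V_GS − V_TN = 1.97 − 0.495 = 1.48 V.
Since V_DS = 0.812 V < V_ov = 1.48 V, the device is in the triode region.
I_D = k_n [V_ov · V_DS − ½ V_DS²] = 1.8 × [1.48 × 0.812 − 0.5 × 0.812²] = 1.57 mA.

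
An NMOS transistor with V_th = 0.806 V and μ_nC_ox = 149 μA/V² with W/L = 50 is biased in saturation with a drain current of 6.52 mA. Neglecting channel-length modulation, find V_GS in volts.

k_n = μ_nC_ox · (W/L) = 7.45 mA/V².
In saturation I_D = ½ k_n (V_GS − V_th)², so V_GS − V_th = √(2 I_D / k_n) = √(2 × 6.52 / 7.45) = 1.32 V.
V_GS = 0.806 + 1.32 = 2.13 V.

V_GS = 2.13 V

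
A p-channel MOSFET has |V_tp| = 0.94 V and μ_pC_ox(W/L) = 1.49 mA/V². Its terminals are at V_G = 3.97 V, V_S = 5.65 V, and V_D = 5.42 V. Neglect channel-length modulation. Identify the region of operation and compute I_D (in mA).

V_SG = V_S − V_G = 5.65 − 3.97 = 1.68 V; V_SD = V_S − V_D = 5.65 − 5.42 = 0.23 V.
V_ov = V_SG − |V_tp| = 1.68 − 0.94 = 0.74 V.
Since V_SD = 0.23 V < V_ov = 0.74 V, the device is in the triode region.
I_D = k_p [V_ov · V_SD − ½ V_SD²] = 1.49 × [0.74 × 0.23 − 0.5 × 0.23²] = 0.214 mA.

Triode; I_D = 0.214 mA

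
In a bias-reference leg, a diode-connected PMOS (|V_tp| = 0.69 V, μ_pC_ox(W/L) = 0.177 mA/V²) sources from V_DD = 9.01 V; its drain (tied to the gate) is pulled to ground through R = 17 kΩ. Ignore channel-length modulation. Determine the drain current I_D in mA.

I_D = 0.369 mA

With gate tied to drain, V_SG = V_SD ≥ V_SG − |V_tp|, so the device is in saturation.
KCL at the drain: ½ k_p (V_SG − |V_tp|)² = (V_DD − V_SG)/R.
Let x = V_SG − 0.69. Then 1.5 x² + x − 8.32 = 0, giving x = 2.04 V (positive root), so V_SG = 2.73 V.
I_D = (V_DD − V_SG)/R = (9.01 − 2.73) / 17 = 0.369 mA.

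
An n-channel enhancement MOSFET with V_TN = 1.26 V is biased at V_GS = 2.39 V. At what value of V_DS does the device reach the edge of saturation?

V_DS,sat = 1.13 V

The boundary between triode and saturation is V_DS = V_GS − V_TN = V_ov.
V_ov = 2.39 − 1.26 = 1.13 V.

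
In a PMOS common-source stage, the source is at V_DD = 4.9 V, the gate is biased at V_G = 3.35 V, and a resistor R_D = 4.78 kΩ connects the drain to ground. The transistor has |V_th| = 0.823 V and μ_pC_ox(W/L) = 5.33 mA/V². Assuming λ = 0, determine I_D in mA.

I_D = 0.959 mA

V_SG = V_DD − V_G = 4.9 − 3.35 = 1.55 V, so V_ov = 1.55 − 0.823 = 0.727 V.
Assume saturation: I_D = ½ k_p V_ov² = 0.5 × 5.33 × 0.727² = 1.41 mA, giving V_SD = V_DD − I_D R_D = 4.9 − 1.41 × 4.78 = -1.83 V.
But -1.83 V < V_ov = 0.727 V, so the device is actually in triode.
In triode I_D = k_p[V_ov V_SD − ½ V_SD²] and I_D = (V_DD − V_SD)/R_D. Equating: 12.7 V_SD² − 19.52 V_SD + 4.9 = 0, giving V_SD = 0.316 V (the root below V_ov).
I_D = (4.9 − 0.316) / 4.78 = 0.959 mA.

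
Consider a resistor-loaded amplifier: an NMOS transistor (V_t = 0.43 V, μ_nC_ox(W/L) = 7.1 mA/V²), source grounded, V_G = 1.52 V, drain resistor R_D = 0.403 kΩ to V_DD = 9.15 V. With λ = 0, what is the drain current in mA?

I_D = 4.22 mA

V_GS = V_G = 1.52 V, so V_ov = 1.52 − 0.43 = 1.09 V.
Assume saturation: I_D = ½ k_n V_ov² = 0.5 × 7.1 × 1.09² = 4.22 mA, giving V_DS = V_DD − I_D R_D = 9.15 − 4.22 × 0.403 = 7.45 V.
V_DS = 7.45 V ≥ V_ov = 1.09 V, confirming saturation.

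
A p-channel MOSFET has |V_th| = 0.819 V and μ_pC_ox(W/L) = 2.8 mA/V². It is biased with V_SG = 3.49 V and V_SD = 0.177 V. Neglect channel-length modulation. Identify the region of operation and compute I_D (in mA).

V_ov = V_SG − |V_th| = 3.49 − 0.819 = 2.67 V.
Since V_SD = 0.177 V < V_ov = 2.67 V, the device is in the triode region.
I_D = k_p [V_ov · V_SD − ½ V_SD²] = 2.8 × [2.67 × 0.177 − 0.5 × 0.177²] = 1.28 mA.

Triode; I_D = 1.28 mA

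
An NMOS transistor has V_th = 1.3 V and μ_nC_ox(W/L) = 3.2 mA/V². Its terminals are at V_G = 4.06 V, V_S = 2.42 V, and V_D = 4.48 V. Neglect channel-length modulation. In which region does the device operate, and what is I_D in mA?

Saturation; I_D = 0.185 mA

V_GS = V_G − V_S = 4.06 − 2.42 = 1.64 V; V_DS = V_D − V_S = 4.48 − 2.42 = 2.06 V.
V_ov = V_GS − V_th = 1.64 − 1.3 = 0.34 V.
Since V_DS = 2.06 V ≥ V_ov = 0.34 V, the device is in saturation.
I_D = ½ k_n V_ov² = 0.5 × 3.2 × 0.34² = 0.185 mA.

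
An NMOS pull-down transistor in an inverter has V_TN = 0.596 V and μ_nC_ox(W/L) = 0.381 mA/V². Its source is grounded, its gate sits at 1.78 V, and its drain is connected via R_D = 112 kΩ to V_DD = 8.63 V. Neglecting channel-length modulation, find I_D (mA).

V_GS = V_G = 1.78 V, so V_ov = 1.78 − 0.596 = 1.18 V.
Assume saturation: I_D = ½ k_n V_ov² = 0.5 × 0.381 × 1.18² = 0.267 mA, giving V_DS = V_DD − I_D R_D = 8.63 − 0.267 × 112 = -21.3 V.
But -21.3 V < V_ov = 1.18 V, so the device is actually in triode.
In triode I_D = k_n[V_ov V_DS − ½ V_DS²] and I_D = (V_DD − V_DS)/R_D. Equating: 21.3 V_DS² − 51.52 V_DS + 8.63 = 0, giving V_DS = 0.181 V (the root below V_ov).
I_D = (8.63 − 0.181) / 112 = 0.0754 mA.

I_D = 0.0754 mA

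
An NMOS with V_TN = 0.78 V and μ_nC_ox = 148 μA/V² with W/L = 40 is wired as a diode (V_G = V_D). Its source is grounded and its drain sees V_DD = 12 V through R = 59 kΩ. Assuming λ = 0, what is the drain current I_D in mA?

With gate tied to drain, V_GS = V_DS ≥ V_GS − V_TN, so the device is in saturation.
k_n = μ_nC_ox · (W/L) = 5.92 mA/V².
KCL at the drain: ½ k_n (V_GS − V_TN)² = (V_DD − V_GS)/R.
Let x = V_GS − 0.78. Then 175 x² + x − 11.22 = 0, giving x = 0.251 V (positive root), so V_GS = 1.03 V.
I_D = (V_DD − V_GS)/R = (12 − 1.03) / 59 = 0.186 mA.

I_D = 0.186 mA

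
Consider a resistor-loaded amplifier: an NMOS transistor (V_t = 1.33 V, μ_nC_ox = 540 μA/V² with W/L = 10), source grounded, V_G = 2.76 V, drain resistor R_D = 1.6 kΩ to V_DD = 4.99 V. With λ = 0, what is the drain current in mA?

I_D = 2.85 mA

V_GS = V_G = 2.76 V, so V_ov = 2.76 − 1.33 = 1.43 V.
k_n = μ_nC_ox · (W/L) = 5.4 mA/V².
Assume saturation: I_D = ½ k_n V_ov² = 0.5 × 5.4 × 1.43² = 5.52 mA, giving V_DS = V_DD − I_D R_D = 4.99 − 5.52 × 1.6 = -3.84 V.
But -3.84 V < V_ov = 1.43 V, so the device is actually in triode.
In triode I_D = k_n[V_ov V_DS − ½ V_DS²] and I_D = (V_DD − V_DS)/R_D. Equating: 4.32 V_DS² − 13.36 V_DS + 4.99 = 0, giving V_DS = 0.435 V (the root below V_ov).
I_D = (4.99 − 0.435) / 1.6 = 2.85 mA.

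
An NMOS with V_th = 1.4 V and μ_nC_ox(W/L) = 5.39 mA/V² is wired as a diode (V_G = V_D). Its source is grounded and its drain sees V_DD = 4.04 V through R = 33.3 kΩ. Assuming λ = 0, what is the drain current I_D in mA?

I_D = 0.0743 mA

With gate tied to drain, V_GS = V_DS ≥ V_GS − V_th, so the device is in saturation.
KCL at the drain: ½ k_n (V_GS − V_th)² = (V_DD − V_GS)/R.
Let x = V_GS − 1.4. Then 89.7 x² + x − 2.64 = 0, giving x = 0.166 V (positive root), so V_GS = 1.57 V.
I_D = (V_DD − V_GS)/R = (4.04 − 1.57) / 33.3 = 0.0743 mA.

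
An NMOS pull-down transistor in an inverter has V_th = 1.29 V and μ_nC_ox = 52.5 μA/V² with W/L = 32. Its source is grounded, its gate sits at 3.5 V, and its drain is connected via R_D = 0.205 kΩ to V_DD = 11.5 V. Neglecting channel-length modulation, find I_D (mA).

V_GS = V_G = 3.5 V, so V_ov = 3.5 − 1.29 = 2.21 V.
k_n = μ_nC_ox · (W/L) = 1.68 mA/V².
Assume saturation: I_D = ½ k_n V_ov² = 0.5 × 1.68 × 2.21² = 4.1 mA, giving V_DS = V_DD − I_D R_D = 11.5 − 4.1 × 0.205 = 10.7 V.
V_DS = 10.7 V ≥ V_ov = 2.21 V, confirming saturation.

I_D = 4.10 mA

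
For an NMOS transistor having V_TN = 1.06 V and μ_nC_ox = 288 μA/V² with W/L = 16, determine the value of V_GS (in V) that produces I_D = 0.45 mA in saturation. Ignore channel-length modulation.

k_n = μ_nC_ox · (W/L) = 4.608 mA/V².
In saturation I_D = ½ k_n (V_GS − V_TN)², so V_GS − V_TN = √(2 I_D / k_n) = √(2 × 0.45 / 4.608) = 0.442 V.
V_GS = 1.06 + 0.442 = 1.5 V.

V_GS = 1.50 V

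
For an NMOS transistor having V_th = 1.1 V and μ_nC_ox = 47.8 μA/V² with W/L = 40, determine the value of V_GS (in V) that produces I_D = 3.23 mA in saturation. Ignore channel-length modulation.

V_GS = 2.94 V

k_n = μ_nC_ox · (W/L) = 1.912 mA/V².
In saturation I_D = ½ k_n (V_GS − V_th)², so V_GS − V_th = √(2 I_D / k_n) = √(2 × 3.23 / 1.912) = 1.84 V.
V_GS = 1.1 + 1.84 = 2.94 V.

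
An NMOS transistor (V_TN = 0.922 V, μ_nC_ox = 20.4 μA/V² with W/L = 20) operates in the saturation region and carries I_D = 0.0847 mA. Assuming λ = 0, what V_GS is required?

k_n = μ_nC_ox · (W/L) = 0.408 mA/V².
In saturation I_D = ½ k_n (V_GS − V_TN)², so V_GS − V_TN = √(2 I_D / k_n) = √(2 × 0.0847 / 0.408) = 0.644 V.
V_GS = 0.922 + 0.644 = 1.57 V.

V_GS = 1.57 V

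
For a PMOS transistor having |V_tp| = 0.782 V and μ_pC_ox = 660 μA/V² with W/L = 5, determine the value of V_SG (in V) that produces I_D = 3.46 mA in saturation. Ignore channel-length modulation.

k_p = μ_pC_ox · (W/L) = 3.3 mA/V².
In saturation I_D = ½ k_p (V_SG − |V_tp|)², so V_SG − |V_tp| = √(2 I_D / k_p) = √(2 × 3.46 / 3.3) = 1.45 V.
V_SG = 0.782 + 1.45 = 2.23 V.

V_SG = 2.23 V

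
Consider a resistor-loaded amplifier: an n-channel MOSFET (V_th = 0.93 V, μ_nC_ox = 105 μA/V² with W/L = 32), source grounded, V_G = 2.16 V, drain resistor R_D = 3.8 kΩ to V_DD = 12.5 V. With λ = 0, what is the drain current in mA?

I_D = 2.54 mA

V_GS = V_G = 2.16 V, so V_ov = 2.16 − 0.93 = 1.23 V.
k_n = μ_nC_ox · (W/L) = 3.36 mA/V².
Assume saturation: I_D = ½ k_n V_ov² = 0.5 × 3.36 × 1.23² = 2.54 mA, giving V_DS = V_DD − I_D R_D = 12.5 − 2.54 × 3.8 = 2.84 V.
V_DS = 2.84 V ≥ V_ov = 1.23 V, confirming saturation.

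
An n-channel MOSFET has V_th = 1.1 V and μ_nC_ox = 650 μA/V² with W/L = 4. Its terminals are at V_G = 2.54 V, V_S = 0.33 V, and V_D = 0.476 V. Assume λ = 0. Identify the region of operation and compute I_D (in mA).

V_GS = V_G − V_S = 2.54 − 0.33 = 2.21 V; V_DS = V_D − V_S = 0.476 − 0.33 = 0.146 V.
k_n = μ_nC_ox · (W/L) = 2.6 mA/V².
V_ov = V_GS − V_th = 2.21 − 1.1 = 1.11 V.
Since V_DS = 0.146 V < V_ov = 1.11 V, the device is in the triode region.
I_D = k_n [V_ov · V_DS − ½ V_DS²] = 2.6 × [1.11 × 0.146 − 0.5 × 0.146²] = 0.394 mA.

Triode; I_D = 0.394 mA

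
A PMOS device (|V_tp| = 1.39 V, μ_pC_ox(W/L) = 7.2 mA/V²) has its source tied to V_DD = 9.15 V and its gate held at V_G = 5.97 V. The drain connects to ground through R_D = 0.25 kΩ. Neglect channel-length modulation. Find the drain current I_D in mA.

I_D = 11.5 mA

V_SG = V_DD − V_G = 9.15 − 5.97 = 3.18 V, so V_ov = 3.18 − 1.39 = 1.79 V.
Assume saturation: I_D = ½ k_p V_ov² = 0.5 × 7.2 × 1.79² = 11.5 mA, giving V_SD = V_DD − I_D R_D = 9.15 − 11.5 × 0.25 = 6.27 V.
V_SD = 6.27 V ≥ V_ov = 1.79 V, confirming saturation.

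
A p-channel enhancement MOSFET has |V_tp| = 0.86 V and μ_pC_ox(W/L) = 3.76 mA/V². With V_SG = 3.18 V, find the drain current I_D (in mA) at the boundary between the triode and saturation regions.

I_D = 10.1 mA

At the boundary V_SD = V_ov = V_SG − |V_tp| = 3.18 − 0.86 = 2.32 V.
I_D = ½ k_p V_ov² = 0.5 × 3.76 × 2.32² = 10.1 mA.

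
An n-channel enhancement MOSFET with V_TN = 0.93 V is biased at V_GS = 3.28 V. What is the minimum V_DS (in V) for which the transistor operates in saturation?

V_DS,sat = 2.35 V

The boundary between triode and saturation is V_DS = V_GS − V_TN = V_ov.
V_ov = 3.28 − 0.93 = 2.35 V.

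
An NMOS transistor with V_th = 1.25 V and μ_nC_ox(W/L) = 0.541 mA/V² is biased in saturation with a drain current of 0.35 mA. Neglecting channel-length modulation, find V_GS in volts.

V_GS = 2.39 V

In saturation I_D = ½ k_n (V_GS − V_th)², so V_GS − V_th = √(2 I_D / k_n) = √(2 × 0.35 / 0.541) = 1.14 V.
V_GS = 1.25 + 1.14 = 2.39 V.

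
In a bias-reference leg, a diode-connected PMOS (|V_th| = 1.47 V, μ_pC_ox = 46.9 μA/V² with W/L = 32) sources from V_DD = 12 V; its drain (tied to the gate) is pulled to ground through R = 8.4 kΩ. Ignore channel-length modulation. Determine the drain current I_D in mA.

I_D = 1.11 mA

With gate tied to drain, V_SG = V_SD ≥ V_SG − |V_th|, so the device is in saturation.
k_p = μ_pC_ox · (W/L) = 1.501 mA/V².
KCL at the drain: ½ k_p (V_SG − |V_th|)² = (V_DD − V_SG)/R.
Let x = V_SG − 1.47. Then 6.3 x² + x − 10.53 = 0, giving x = 1.22 V (positive root), so V_SG = 2.69 V.
I_D = (V_DD − V_SG)/R = (12 − 2.69) / 8.4 = 1.11 mA.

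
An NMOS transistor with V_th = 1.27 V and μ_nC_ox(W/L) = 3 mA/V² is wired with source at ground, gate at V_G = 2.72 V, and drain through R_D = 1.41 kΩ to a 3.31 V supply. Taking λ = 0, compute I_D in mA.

I_D = 1.95 mA

V_GS = V_G = 2.72 V, so V_ov = 2.72 − 1.27 = 1.45 V.
Assume saturation: I_D = ½ k_n V_ov² = 0.5 × 3 × 1.45² = 3.15 mA, giving V_DS = V_DD − I_D R_D = 3.31 − 3.15 × 1.41 = -1.14 V.
But -1.14 V < V_ov = 1.45 V, so the device is actually in triode.
In triode I_D = k_n[V_ov V_DS − ½ V_DS²] and I_D = (V_DD − V_DS)/R_D. Equating: 2.11 V_DS² − 7.133 V_DS + 3.31 = 0, giving V_DS = 0.555 V (the root below V_ov).
I_D = (3.31 − 0.555) / 1.41 = 1.95 mA.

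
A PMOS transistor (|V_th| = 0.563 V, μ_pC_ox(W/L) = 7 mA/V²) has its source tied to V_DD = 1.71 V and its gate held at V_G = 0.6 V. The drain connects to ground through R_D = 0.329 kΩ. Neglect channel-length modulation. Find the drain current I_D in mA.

V_SG = V_DD − V_G = 1.71 − 0.6 = 1.11 V, so V_ov = 1.11 − 0.563 = 0.547 V.
Assume saturation: I_D = ½ k_p V_ov² = 0.5 × 7 × 0.547² = 1.05 mA, giving V_SD = V_DD − I_D R_D = 1.71 − 1.05 × 0.329 = 1.37 V.
V_SD = 1.37 V ≥ V_ov = 0.547 V, confirming saturation.

I_D = 1.05 mA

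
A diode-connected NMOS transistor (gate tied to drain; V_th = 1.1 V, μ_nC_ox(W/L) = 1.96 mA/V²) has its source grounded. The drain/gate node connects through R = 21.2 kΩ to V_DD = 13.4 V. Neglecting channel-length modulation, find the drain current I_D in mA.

I_D = 0.545 mA

With gate tied to drain, V_GS = V_DS ≥ V_GS − V_th, so the device is in saturation.
KCL at the drain: ½ k_n (V_GS − V_th)² = (V_DD − V_GS)/R.
Let x = V_GS − 1.1. Then 20.8 x² + x − 12.3 = 0, giving x = 0.746 V (positive root), so V_GS = 1.85 V.
I_D = (V_DD − V_GS)/R = (13.4 − 1.85) / 21.2 = 0.545 mA.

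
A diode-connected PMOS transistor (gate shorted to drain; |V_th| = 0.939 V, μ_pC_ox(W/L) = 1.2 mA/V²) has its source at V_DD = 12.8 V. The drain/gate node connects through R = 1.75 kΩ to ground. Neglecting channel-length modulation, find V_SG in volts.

With gate tied to drain, V_SG = V_SD ≥ V_SG − |V_th|, so the device is in saturation.
KCL at the drain: ½ k_p (V_SG − |V_th|)² = (V_DD − V_SG)/R.
Let x = V_SG − 0.939. Then 1.05 x² + x − 11.86 = 0, giving x = 2.92 V (positive root), so V_SG = 3.86 V.
I_D = (V_DD − V_SG)/R = (12.8 − 3.86) / 1.75 = 5.11 mA.

V_SG = 3.86 V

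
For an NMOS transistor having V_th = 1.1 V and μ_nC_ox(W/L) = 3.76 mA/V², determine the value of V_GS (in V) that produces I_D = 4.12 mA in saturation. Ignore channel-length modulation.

V_GS = 2.58 V

In saturation I_D = ½ k_n (V_GS − V_th)², so V_GS − V_th = √(2 I_D / k_n) = √(2 × 4.12 / 3.76) = 1.48 V.
V_GS = 1.1 + 1.48 = 2.58 V.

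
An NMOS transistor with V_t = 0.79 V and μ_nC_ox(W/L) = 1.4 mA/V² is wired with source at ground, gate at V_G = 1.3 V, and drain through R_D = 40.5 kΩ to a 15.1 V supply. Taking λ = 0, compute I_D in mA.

I_D = 0.182 mA

V_GS = V_G = 1.3 V, so V_ov = 1.3 − 0.79 = 0.51 V.
Assume saturation: I_D = ½ k_n V_ov² = 0.5 × 1.4 × 0.51² = 0.182 mA, giving V_DS = V_DD − I_D R_D = 15.1 − 0.182 × 40.5 = 7.73 V.
V_DS = 7.73 V ≥ V_ov = 0.51 V, confirming saturation.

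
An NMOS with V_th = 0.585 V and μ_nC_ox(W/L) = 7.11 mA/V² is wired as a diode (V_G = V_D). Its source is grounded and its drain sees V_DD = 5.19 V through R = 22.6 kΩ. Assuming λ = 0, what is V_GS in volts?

V_GS = 0.818 V

With gate tied to drain, V_GS = V_DS ≥ V_GS − V_th, so the device is in saturation.
KCL at the drain: ½ k_n (V_GS − V_th)² = (V_DD − V_GS)/R.
Let x = V_GS − 0.585. Then 80.3 x² + x − 4.605 = 0, giving x = 0.233 V (positive root), so V_GS = 0.818 V.
I_D = (V_DD − V_GS)/R = (5.19 − 0.818) / 22.6 = 0.193 mA.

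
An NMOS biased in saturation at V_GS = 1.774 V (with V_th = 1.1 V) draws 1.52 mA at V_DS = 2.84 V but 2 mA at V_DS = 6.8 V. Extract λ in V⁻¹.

λ = 0.103 V⁻¹

With V_GS fixed, I_D ∝ (1 + λ V_DS) in saturation, so I_D2/I_D1 = (1 + λ V_DS2)/(1 + λ V_DS1).
2/1.52 = 1.316 = (1 + 6.8 λ)/(1 + 2.84 λ).
Solving: λ (I_D1 V_DS2 − I_D2 V_DS1) = I_D2 − I_D1, so λ = (2 − 1.52) / (1.52 × 6.8 − 2 × 2.84) = 0.48 / 4.66 = 0.103 V⁻¹.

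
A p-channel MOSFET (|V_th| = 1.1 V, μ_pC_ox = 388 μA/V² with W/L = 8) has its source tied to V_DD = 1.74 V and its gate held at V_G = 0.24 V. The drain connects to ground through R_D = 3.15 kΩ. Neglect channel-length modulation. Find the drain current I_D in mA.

V_SG = V_DD − V_G = 1.74 − 0.24 = 1.5 V, so V_ov = 1.5 − 1.1 = 0.4 V.
k_p = μ_pC_ox · (W/L) = 3.104 mA/V².
Assume saturation: I_D = ½ k_p V_ov² = 0.5 × 3.104 × 0.4² = 0.248 mA, giving V_SD = V_DD − I_D R_D = 1.74 − 0.248 × 3.15 = 0.958 V.
V_SD = 0.958 V ≥ V_ov = 0.4 V, confirming saturation.

I_D = 0.248 mA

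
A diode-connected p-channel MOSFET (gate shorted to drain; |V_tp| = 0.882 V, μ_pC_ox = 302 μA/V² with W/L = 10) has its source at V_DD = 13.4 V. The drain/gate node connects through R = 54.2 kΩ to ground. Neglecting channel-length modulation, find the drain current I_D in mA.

With gate tied to drain, V_SG = V_SD ≥ V_SG − |V_tp|, so the device is in saturation.
k_p = μ_pC_ox · (W/L) = 3.02 mA/V².
KCL at the drain: ½ k_p (V_SG − |V_tp|)² = (V_DD − V_SG)/R.
Let x = V_SG − 0.882. Then 81.8 x² + x − 12.52 = 0, giving x = 0.385 V (positive root), so V_SG = 1.27 V.
I_D = (V_DD − V_SG)/R = (13.4 − 1.27) / 54.2 = 0.224 mA.

I_D = 0.224 mA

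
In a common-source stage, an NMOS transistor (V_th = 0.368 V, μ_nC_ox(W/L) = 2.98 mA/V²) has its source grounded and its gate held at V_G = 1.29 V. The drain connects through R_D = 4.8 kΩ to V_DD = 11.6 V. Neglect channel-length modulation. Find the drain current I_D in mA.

I_D = 1.27 mA

V_GS = V_G = 1.29 V, so V_ov = 1.29 − 0.368 = 0.922 V.
Assume saturation: I_D = ½ k_n V_ov² = 0.5 × 2.98 × 0.922² = 1.27 mA, giving V_DS = V_DD − I_D R_D = 11.6 − 1.27 × 4.8 = 5.52 V.
V_DS = 5.52 V ≥ V_ov = 0.922 V, confirming saturation.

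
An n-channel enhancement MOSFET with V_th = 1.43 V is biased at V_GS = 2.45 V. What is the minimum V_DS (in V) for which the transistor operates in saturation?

V_DS,sat = 1.02 V

The boundary between triode and saturation is V_DS = V_GS − V_th = V_ov.
V_ov = 2.45 − 1.43 = 1.02 V.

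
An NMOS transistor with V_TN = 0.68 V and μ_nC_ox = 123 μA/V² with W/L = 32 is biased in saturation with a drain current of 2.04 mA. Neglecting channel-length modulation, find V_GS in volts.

V_GS = 1.70 V

k_n = μ_nC_ox · (W/L) = 3.936 mA/V².
In saturation I_D = ½ k_n (V_GS − V_TN)², so V_GS − V_TN = √(2 I_D / k_n) = √(2 × 2.04 / 3.936) = 1.02 V.
V_GS = 0.68 + 1.02 = 1.7 V.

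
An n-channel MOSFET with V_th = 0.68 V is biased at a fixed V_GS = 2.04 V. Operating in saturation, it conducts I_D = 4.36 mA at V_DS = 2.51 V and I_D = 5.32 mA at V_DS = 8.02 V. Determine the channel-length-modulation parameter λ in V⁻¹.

With V_GS fixed, I_D ∝ (1 + λ V_DS) in saturation, so I_D2/I_D1 = (1 + λ V_DS2)/(1 + λ V_DS1).
5.32/4.36 = 1.22 = (1 + 8.02 λ)/(1 + 2.51 λ).
Solving: λ (I_D1 V_DS2 − I_D2 V_DS1) = I_D2 − I_D1, so λ = (5.32 − 4.36) / (4.36 × 8.02 − 5.32 × 2.51) = 0.96 / 21.6 = 0.0444 V⁻¹.

λ = 0.0444 V⁻¹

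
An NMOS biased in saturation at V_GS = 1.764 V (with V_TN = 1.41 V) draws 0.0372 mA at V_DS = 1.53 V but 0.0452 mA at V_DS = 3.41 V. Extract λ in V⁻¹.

With V_GS fixed, I_D ∝ (1 + λ V_DS) in saturation, so I_D2/I_D1 = (1 + λ V_DS2)/(1 + λ V_DS1).
0.0452/0.0372 = 1.215 = (1 + 3.41 λ)/(1 + 1.53 λ).
Solving: λ (I_D1 V_DS2 − I_D2 V_DS1) = I_D2 − I_D1, so λ = (0.0452 − 0.0372) / (0.0372 × 3.41 − 0.0452 × 1.53) = 0.008 / 0.0577 = 0.139 V⁻¹.

λ = 0.139 V⁻¹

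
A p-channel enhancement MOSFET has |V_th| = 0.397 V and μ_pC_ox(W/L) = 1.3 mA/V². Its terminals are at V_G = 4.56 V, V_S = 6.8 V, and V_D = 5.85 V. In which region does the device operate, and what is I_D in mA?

Triode; I_D = 1.69 mA

V_SG = V_S − V_G = 6.8 − 4.56 = 2.24 V; V_SD = V_S − V_D = 6.8 − 5.85 = 0.95 V.
V_ov = V_SG − |V_th| = 2.24 − 0.397 = 1.84 V.
Since V_SD = 0.95 V < V_ov = 1.84 V, the device is in the triode region.
I_D = k_p [V_ov · V_SD − ½ V_SD²] = 1.3 × [1.84 × 0.95 − 0.5 × 0.95²] = 1.69 mA.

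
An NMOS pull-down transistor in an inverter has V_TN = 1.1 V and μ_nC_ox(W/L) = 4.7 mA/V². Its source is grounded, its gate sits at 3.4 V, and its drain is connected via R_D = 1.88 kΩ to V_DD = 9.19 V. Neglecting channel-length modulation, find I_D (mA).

I_D = 4.63 mA

V_GS = V_G = 3.4 V, so V_ov = 3.4 − 1.1 = 2.3 V.
Assume saturation: I_D = ½ k_n V_ov² = 0.5 × 4.7 × 2.3² = 12.4 mA, giving V_DS = V_DD − I_D R_D = 9.19 − 12.4 × 1.88 = -14.2 V.
But -14.2 V < V_ov = 2.3 V, so the device is actually in triode.
In triode I_D = k_n[V_ov V_DS − ½ V_DS²] and I_D = (V_DD − V_DS)/R_D. Equating: 4.42 V_DS² − 21.32 V_DS + 9.19 = 0, giving V_DS = 0.478 V (the root below V_ov).
I_D = (9.19 − 0.478) / 1.88 = 4.63 mA.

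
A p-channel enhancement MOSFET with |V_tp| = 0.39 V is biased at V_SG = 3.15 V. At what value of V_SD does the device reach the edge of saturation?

V_SD,sat = 2.76 V

The boundary between triode and saturation is V_SD = V_SG − |V_tp| = V_ov.
V_ov = 3.15 − 0.39 = 2.76 V.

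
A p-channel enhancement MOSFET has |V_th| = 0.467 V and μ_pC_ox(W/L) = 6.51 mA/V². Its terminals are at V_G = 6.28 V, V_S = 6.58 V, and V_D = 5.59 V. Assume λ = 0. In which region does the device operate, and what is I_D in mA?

Cutoff; I_D = 0 mA

V_SG = V_S − V_G = 6.58 − 6.28 = 0.3 V; V_SD = V_S − V_D = 6.58 − 5.59 = 0.99 V.
V_SG = 0.3 V < |V_th| = 0.467 V, so the transistor is in cutoff.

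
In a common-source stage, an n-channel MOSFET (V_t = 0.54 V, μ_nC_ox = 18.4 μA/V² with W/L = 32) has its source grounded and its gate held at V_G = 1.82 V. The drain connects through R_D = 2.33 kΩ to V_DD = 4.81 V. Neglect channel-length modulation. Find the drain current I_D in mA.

I_D = 0.482 mA

V_GS = V_G = 1.82 V, so V_ov = 1.82 − 0.54 = 1.28 V.
k_n = μ_nC_ox · (W/L) = 0.5888 mA/V².
Assume saturation: I_D = ½ k_n V_ov² = 0.5 × 0.5888 × 1.28² = 0.482 mA, giving V_DS = V_DD − I_D R_D = 4.81 − 0.482 × 2.33 = 3.69 V.
V_DS = 3.69 V ≥ V_ov = 1.28 V, confirming saturation.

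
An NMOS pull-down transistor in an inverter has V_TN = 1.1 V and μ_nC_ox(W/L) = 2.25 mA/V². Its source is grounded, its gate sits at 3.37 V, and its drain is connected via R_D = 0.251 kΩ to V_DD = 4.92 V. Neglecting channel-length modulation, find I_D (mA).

I_D = 5.80 mA

V_GS = V_G = 3.37 V, so V_ov = 3.37 − 1.1 = 2.27 V.
Assume saturation: I_D = ½ k_n V_ov² = 0.5 × 2.25 × 2.27² = 5.8 mA, giving V_DS = V_DD − I_D R_D = 4.92 − 5.8 × 0.251 = 3.46 V.
V_DS = 3.46 V ≥ V_ov = 2.27 V, confirming saturation.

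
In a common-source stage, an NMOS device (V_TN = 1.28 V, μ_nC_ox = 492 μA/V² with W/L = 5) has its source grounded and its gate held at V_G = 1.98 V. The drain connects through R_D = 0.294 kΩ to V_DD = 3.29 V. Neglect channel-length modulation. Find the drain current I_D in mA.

I_D = 0.603 mA

V_GS = V_G = 1.98 V, so V_ov = 1.98 − 1.28 = 0.7 V.
k_n = μ_nC_ox · (W/L) = 2.46 mA/V².
Assume saturation: I_D = ½ k_n V_ov² = 0.5 × 2.46 × 0.7² = 0.603 mA, giving V_DS = V_DD − I_D R_D = 3.29 − 0.603 × 0.294 = 3.11 V.
V_DS = 3.11 V ≥ V_ov = 0.7 V, confirming saturation.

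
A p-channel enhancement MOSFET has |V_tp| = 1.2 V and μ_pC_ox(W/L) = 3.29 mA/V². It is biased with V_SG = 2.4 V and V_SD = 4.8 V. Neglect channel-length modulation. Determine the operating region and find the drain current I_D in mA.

Saturation; I_D = 2.37 mA

V_ov = V_SG − |V_tp| = 2.4 − 1.2 = 1.2 V.
Since V_SD = 4.8 V ≥ V_ov = 1.2 V, the device is in saturation.
I_D = ½ k_p V_ov² = 0.5 × 3.29 × 1.2² = 2.37 mA.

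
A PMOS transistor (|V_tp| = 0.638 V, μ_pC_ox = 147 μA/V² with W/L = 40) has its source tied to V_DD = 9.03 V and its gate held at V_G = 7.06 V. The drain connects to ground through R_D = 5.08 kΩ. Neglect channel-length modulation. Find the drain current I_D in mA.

I_D = 1.73 mA

V_SG = V_DD − V_G = 9.03 − 7.06 = 1.97 V, so V_ov = 1.97 − 0.638 = 1.33 V.
k_p = μ_pC_ox · (W/L) = 5.88 mA/V².
Assume saturation: I_D = ½ k_p V_ov² = 0.5 × 5.88 × 1.33² = 5.22 mA, giving V_SD = V_DD − I_D R_D = 9.03 − 5.22 × 5.08 = -17.5 V.
But -17.5 V < V_ov = 1.33 V, so the device is actually in triode.
In triode I_D = k_p[V_ov V_SD − ½ V_SD²] and I_D = (V_DD − V_SD)/R_D. Equating: 14.9 V_SD² − 40.79 V_SD + 9.03 = 0, giving V_SD = 0.243 V (the root below V_ov).
I_D = (9.03 − 0.243) / 5.08 = 1.73 mA.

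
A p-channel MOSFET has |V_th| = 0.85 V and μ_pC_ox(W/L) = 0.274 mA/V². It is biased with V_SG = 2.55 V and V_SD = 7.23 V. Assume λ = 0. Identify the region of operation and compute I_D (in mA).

Saturation; I_D = 0.396 mA

V_ov = V_SG − |V_th| = 2.55 − 0.85 = 1.7 V.
Since V_SD = 7.23 V ≥ V_ov = 1.7 V, the device is in saturation.
I_D = ½ k_p V_ov² = 0.5 × 0.274 × 1.7² = 0.396 mA.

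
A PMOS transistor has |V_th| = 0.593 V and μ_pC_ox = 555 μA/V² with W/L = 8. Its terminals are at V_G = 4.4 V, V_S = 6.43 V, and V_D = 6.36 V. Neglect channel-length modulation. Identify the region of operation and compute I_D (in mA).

Triode; I_D = 0.436 mA

V_SG = V_S − V_G = 6.43 − 4.4 = 2.03 V; V_SD = V_S − V_D = 6.43 − 6.36 = 0.07 V.
k_p = μ_pC_ox · (W/L) = 4.44 mA/V².
V_ov = V_SG − |V_th| = 2.03 − 0.593 = 1.44 V.
Since V_SD = 0.07 V < V_ov = 1.44 V, the device is in the triode region.
I_D = k_p [V_ov · V_SD − ½ V_SD²] = 4.44 × [1.44 × 0.07 − 0.5 × 0.07²] = 0.436 mA.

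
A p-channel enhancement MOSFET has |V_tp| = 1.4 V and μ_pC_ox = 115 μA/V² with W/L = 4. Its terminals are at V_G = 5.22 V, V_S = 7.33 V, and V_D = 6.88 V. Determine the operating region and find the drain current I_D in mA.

Triode; I_D = 0.100 mA

V_SG = V_S − V_G = 7.33 − 5.22 = 2.11 V; V_SD = V_S − V_D = 7.33 − 6.88 = 0.45 V.
k_p = μ_pC_ox · (W/L) = 0.46 mA/V².
V_ov = V_SG − |V_tp| = 2.11 − 1.4 = 0.71 V.
Since V_SD = 0.45 V < V_ov = 0.71 V, the device is in the triode region.
I_D = k_p [V_ov · V_SD − ½ V_SD²] = 0.46 × [0.71 × 0.45 − 0.5 × 0.45²] = 0.1 mA.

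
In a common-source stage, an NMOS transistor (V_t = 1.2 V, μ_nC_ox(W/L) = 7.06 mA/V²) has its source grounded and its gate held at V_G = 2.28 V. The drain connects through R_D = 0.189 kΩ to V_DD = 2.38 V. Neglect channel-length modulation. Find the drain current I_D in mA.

I_D = 4.12 mA

V_GS = V_G = 2.28 V, so V_ov = 2.28 − 1.2 = 1.08 V.
Assume saturation: I_D = ½ k_n V_ov² = 0.5 × 7.06 × 1.08² = 4.12 mA, giving V_DS = V_DD − I_D R_D = 2.38 − 4.12 × 0.189 = 1.6 V.
V_DS = 1.6 V ≥ V_ov = 1.08 V, confirming saturation.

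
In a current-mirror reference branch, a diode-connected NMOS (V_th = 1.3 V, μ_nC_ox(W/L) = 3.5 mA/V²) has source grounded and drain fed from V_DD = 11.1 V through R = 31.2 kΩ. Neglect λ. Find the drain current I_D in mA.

I_D = 0.301 mA

With gate tied to drain, V_GS = V_DS ≥ V_GS − V_th, so the device is in saturation.
KCL at the drain: ½ k_n (V_GS − V_th)² = (V_DD − V_GS)/R.
Let x = V_GS − 1.3. Then 54.6 x² + x − 9.8 = 0, giving x = 0.415 V (positive root), so V_GS = 1.71 V.
I_D = (V_DD − V_GS)/R = (11.1 − 1.71) / 31.2 = 0.301 mA.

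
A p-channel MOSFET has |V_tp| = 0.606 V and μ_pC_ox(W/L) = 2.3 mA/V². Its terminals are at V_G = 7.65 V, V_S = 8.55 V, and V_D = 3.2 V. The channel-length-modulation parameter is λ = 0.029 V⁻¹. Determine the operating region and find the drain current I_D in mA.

V_SG = V_S − V_G = 8.55 − 7.65 = 0.9 V; V_SD = V_S − V_D = 8.55 − 3.2 = 5.35 V.
V_ov = V_SG − |V_tp| = 0.9 − 0.606 = 0.294 V.
Since V_SD = 5.35 V ≥ V_ov = 0.294 V, the device is in saturation.
I_D = ½ k_p V_ov² (1 + λ V_SD) = 0.5 × 2.3 × 0.294² × (1 + 0.029 × 5.35) = 0.115 mA.

Saturation; I_D = 0.115 mA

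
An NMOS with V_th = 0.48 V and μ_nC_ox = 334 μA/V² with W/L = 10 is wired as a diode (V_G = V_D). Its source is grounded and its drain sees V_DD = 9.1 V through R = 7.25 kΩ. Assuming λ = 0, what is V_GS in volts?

With gate tied to drain, V_GS = V_DS ≥ V_GS − V_th, so the device is in saturation.
k_n = μ_nC_ox · (W/L) = 3.34 mA/V².
KCL at the drain: ½ k_n (V_GS − V_th)² = (V_DD − V_GS)/R.
Let x = V_GS − 0.48. Then 12.1 x² + x − 8.62 = 0, giving x = 0.803 V (positive root), so V_GS = 1.28 V.
I_D = (V_DD − V_GS)/R = (9.1 − 1.28) / 7.25 = 1.08 mA.

V_GS = 1.28 V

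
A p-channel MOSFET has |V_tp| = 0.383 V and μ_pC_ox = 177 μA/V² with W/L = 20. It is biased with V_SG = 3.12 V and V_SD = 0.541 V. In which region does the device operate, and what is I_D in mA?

k_p = μ_pC_ox · (W/L) = 3.54 mA/V².
V_ov = V_SG − |V_tp| = 3.12 − 0.383 = 2.74 V.
Since V_SD = 0.541 V < V_ov = 2.74 V, the device is in the triode region.
I_D = k_p [V_ov · V_SD − ½ V_SD²] = 3.54 × [2.74 × 0.541 − 0.5 × 0.541²] = 4.72 mA.

Triode; I_D = 4.72 mA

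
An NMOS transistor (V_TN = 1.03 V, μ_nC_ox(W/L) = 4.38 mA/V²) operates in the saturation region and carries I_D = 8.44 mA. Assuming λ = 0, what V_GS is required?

V_GS = 2.99 V

In saturation I_D = ½ k_n (V_GS − V_TN)², so V_GS − V_TN = √(2 I_D / k_n) = √(2 × 8.44 / 4.38) = 1.96 V.
V_GS = 1.03 + 1.96 = 2.99 V.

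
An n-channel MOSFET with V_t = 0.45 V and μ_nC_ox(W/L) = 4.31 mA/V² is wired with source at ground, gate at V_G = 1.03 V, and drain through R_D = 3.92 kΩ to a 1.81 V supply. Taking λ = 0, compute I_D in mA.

V_GS = V_G = 1.03 V, so V_ov = 1.03 − 0.45 = 0.58 V.
Assume saturation: I_D = ½ k_n V_ov² = 0.5 × 4.31 × 0.58² = 0.725 mA, giving V_DS = V_DD − I_D R_D = 1.81 − 0.725 × 3.92 = -1.03 V.
But -1.03 V < V_ov = 0.58 V, so the device is actually in triode.
In triode I_D = k_n[V_ov V_DS − ½ V_DS²] and I_D = (V_DD − V_DS)/R_D. Equating: 8.45 V_DS² − 10.8 V_DS + 1.81 = 0, giving V_DS = 0.198 V (the root below V_ov).
I_D = (1.81 − 0.198) / 3.92 = 0.411 mA.

I_D = 0.411 mA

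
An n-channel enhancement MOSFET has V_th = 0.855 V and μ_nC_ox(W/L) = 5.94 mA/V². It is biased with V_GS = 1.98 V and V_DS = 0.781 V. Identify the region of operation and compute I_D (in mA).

V_ov = V_GS − V_th = 1.98 − 0.855 = 1.12 V.
Since V_DS = 0.781 V < V_ov = 1.12 V, the device is in the triode region.
I_D = k_n [V_ov · V_DS − ½ V_DS²] = 5.94 × [1.12 × 0.781 − 0.5 × 0.781²] = 3.41 mA.

Triode; I_D = 3.41 mA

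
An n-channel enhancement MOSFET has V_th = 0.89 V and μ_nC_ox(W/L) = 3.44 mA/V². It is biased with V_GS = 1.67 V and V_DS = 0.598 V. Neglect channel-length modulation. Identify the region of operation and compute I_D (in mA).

Triode; I_D = 0.989 mA

V_ov = V_GS − V_th = 1.67 − 0.89 = 0.78 V.
Since V_DS = 0.598 V < V_ov = 0.78 V, the device is in the triode region.
I_D = k_n [V_ov · V_DS − ½ V_DS²] = 3.44 × [0.78 × 0.598 − 0.5 × 0.598²] = 0.989 mA.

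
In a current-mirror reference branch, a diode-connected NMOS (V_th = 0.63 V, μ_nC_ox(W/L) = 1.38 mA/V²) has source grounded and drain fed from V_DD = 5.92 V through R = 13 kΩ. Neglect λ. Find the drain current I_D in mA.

I_D = 0.352 mA

With gate tied to drain, V_GS = V_DS ≥ V_GS − V_th, so the device is in saturation.
KCL at the drain: ½ k_n (V_GS − V_th)² = (V_DD − V_GS)/R.
Let x = V_GS − 0.63. Then 8.97 x² + x − 5.29 = 0, giving x = 0.714 V (positive root), so V_GS = 1.34 V.
I_D = (V_DD − V_GS)/R = (5.92 − 1.34) / 13 = 0.352 mA.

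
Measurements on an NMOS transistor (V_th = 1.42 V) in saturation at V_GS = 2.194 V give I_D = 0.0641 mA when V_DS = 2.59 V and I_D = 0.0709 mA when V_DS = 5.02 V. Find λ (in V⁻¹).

With V_GS fixed, I_D ∝ (1 + λ V_DS) in saturation, so I_D2/I_D1 = (1 + λ V_DS2)/(1 + λ V_DS1).
0.0709/0.0641 = 1.106 = (1 + 5.02 λ)/(1 + 2.59 λ).
Solving: λ (I_D1 V_DS2 − I_D2 V_DS1) = I_D2 − I_D1, so λ = (0.0709 − 0.0641) / (0.0641 × 5.02 − 0.0709 × 2.59) = 0.0068 / 0.138 = 0.0492 V⁻¹.

λ = 0.0492 V⁻¹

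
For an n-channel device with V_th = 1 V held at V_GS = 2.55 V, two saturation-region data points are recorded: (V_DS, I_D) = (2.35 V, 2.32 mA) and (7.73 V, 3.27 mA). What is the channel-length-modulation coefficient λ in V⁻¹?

λ = 0.0927 V⁻¹

With V_GS fixed, I_D ∝ (1 + λ V_DS) in saturation, so I_D2/I_D1 = (1 + λ V_DS2)/(1 + λ V_DS1).
3.27/2.32 = 1.409 = (1 + 7.73 λ)/(1 + 2.35 λ).
Solving: λ (I_D1 V_DS2 − I_D2 V_DS1) = I_D2 − I_D1, so λ = (3.27 − 2.32) / (2.32 × 7.73 − 3.27 × 2.35) = 0.95 / 10.2 = 0.0927 V⁻¹.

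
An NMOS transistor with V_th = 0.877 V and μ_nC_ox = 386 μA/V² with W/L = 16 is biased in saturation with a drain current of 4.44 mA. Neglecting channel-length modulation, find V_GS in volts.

k_n = μ_nC_ox · (W/L) = 6.176 mA/V².
In saturation I_D = ½ k_n (V_GS − V_th)², so V_GS − V_th = √(2 I_D / k_n) = √(2 × 4.44 / 6.176) = 1.2 V.
V_GS = 0.877 + 1.2 = 2.08 V.

V_GS = 2.08 V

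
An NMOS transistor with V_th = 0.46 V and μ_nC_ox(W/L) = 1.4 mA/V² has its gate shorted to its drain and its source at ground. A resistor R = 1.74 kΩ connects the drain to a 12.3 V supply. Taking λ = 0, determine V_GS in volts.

With gate tied to drain, V_GS = V_DS ≥ V_GS − V_th, so the device is in saturation.
KCL at the drain: ½ k_n (V_GS − V_th)² = (V_DD − V_GS)/R.
Let x = V_GS − 0.46. Then 1.22 x² + x − 11.84 = 0, giving x = 2.73 V (positive root), so V_GS = 3.19 V.
I_D = (V_DD − V_GS)/R = (12.3 − 3.19) / 1.74 = 5.23 mA.

V_GS = 3.19 V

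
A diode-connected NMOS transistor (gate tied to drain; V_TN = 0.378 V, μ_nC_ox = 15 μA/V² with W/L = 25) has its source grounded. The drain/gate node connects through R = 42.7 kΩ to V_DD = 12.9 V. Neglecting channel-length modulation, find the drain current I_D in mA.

I_D = 0.265 mA

With gate tied to drain, V_GS = V_DS ≥ V_GS − V_TN, so the device is in saturation.
k_n = μ_nC_ox · (W/L) = 0.375 mA/V².
KCL at the drain: ½ k_n (V_GS − V_TN)² = (V_DD − V_GS)/R.
Let x = V_GS − 0.378. Then 8.01 x² + x − 12.52 = 0, giving x = 1.19 V (positive root), so V_GS = 1.57 V.
I_D = (V_DD − V_GS)/R = (12.9 − 1.57) / 42.7 = 0.265 mA.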